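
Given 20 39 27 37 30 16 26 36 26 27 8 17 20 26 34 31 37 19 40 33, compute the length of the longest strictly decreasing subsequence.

6

One longest decreasing subsequence is 39, 37, 30, 26, 20, 19 (positions 2,4,5,7,13,18), of length 6; no longer one exists.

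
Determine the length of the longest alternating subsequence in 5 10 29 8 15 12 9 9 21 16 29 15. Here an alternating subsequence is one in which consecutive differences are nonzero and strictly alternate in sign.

9

Track the best alternating length ending on an up-step vs a down-step at each position: up/down = 1/1, 2/1, 2/1, 2/3, 4/3, 4/5, 4/5, 4/5, 6/3, 6/7, 8/1, 6/9.
The maximum over both is 9; one such subsequence is 5, 10, 8, 15, 12, 21, 16, 29, 15.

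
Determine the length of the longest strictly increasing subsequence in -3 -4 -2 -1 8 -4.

4

Scanning left to right, the best length ending at each element is: -3→1, -4→1, -2→2, -1→3, 8→4, -4→1.
So the longest increasing subsequence has length 4, e.g. -3, -2, -1, 8.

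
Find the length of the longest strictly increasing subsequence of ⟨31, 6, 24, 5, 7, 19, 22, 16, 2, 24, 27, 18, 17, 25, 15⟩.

6

One longest increasing subsequence is 6, 7, 19, 22, 24, 27 (positions 2,5,6,7,10,11), of length 6; no longer one exists.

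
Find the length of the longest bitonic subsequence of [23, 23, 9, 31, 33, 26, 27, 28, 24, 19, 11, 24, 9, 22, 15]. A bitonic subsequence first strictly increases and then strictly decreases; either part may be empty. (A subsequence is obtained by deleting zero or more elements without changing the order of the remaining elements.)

One longest bitonic subsequence is 23, 31, 33, 28, 24, 19, 11, 9 (positions 1,4,5,8,9,10,11,13): it rises to 33 then falls. Length 8 is optimal.

8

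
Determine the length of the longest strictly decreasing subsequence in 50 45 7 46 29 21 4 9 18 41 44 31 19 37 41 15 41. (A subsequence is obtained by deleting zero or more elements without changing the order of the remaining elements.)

One longest decreasing subsequence is 50, 45, 29, 21, 18, 15 (positions 1,2,5,6,9,16), of length 6; no longer one exists.

6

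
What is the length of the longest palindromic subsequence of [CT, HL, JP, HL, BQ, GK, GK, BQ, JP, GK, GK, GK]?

One longest palindromic subsequence is JP BQ GK GK BQ JP (positions 3,5,6,7,8,9); it reads the same forward and backward, and the interval DP gives dp[1][12] = 6.

6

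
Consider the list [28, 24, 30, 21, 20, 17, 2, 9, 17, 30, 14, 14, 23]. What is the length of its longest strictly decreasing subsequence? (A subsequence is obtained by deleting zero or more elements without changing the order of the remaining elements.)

One longest decreasing subsequence is 28, 24, 21, 20, 17, 2 (positions 1,2,4,5,6,7), of length 6; no longer one exists.

6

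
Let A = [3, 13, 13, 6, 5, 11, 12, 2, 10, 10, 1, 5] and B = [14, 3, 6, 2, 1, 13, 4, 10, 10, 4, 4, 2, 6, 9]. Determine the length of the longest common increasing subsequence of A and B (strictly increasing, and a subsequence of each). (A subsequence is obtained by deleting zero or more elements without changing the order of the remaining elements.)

For each value that appears in both, track the longest common increasing run ending there.
The best achievable length is 3; one witness is 3, 6, 10 (A-positions 1,4,9, B-positions 2,3,8).

3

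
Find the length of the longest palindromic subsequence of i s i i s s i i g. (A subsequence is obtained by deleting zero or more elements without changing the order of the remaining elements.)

6

One longest palindromic subsequence is iissii (positions 3,4,5,6,7,8); it reads the same forward and backward, and the interval DP gives dp[1][9] = 6.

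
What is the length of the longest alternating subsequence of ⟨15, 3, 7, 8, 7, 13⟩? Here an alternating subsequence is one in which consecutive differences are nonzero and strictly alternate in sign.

Track the best alternating length ending on an up-step vs a down-step at each position: up/down = 1/1, 1/2, 3/2, 3/2, 3/4, 5/2.
The maximum over both is 5; one such subsequence is 15, 3, 8, 7, 13.

5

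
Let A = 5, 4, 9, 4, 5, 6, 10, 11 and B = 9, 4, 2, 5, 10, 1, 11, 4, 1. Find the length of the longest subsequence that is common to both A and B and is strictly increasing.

4

For each value that appears in both, track the longest common increasing run ending there.
The best achievable length is 4; one witness is 4, 5, 10, 11 (A-positions 2,5,7,8, B-positions 2,4,5,7).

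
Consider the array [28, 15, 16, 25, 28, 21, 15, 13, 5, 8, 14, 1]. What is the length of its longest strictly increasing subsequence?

Scanning left to right, the best length ending at each element is: 28→1, 15→1, 16→2, 25→3, 28→4, 21→3, 15→1, 13→1, 5→1, 8→2, 14→3, 1→1.
So the longest increasing subsequence has length 4, e.g. 15, 16, 25, 28.

4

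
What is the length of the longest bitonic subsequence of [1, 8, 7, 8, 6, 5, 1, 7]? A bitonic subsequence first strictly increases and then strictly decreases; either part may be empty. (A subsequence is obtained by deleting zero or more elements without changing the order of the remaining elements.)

One longest bitonic subsequence is 1, 8, 7, 6, 5, 1 (positions 1,2,3,5,6,7): it rises to 8 then falls. Length 6 is optimal.

6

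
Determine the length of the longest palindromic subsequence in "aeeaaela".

One longest palindromic subsequence is aeaaea (positions 1,3,4,5,6,8); it reads the same forward and backward, and the interval DP gives dp[1][8] = 6.

6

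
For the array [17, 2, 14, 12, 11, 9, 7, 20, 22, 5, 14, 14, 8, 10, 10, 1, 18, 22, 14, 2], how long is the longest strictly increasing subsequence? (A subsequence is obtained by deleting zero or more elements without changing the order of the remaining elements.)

6

Let dp[i] be the longest increasing subsequence ending at position i. Then dp = [1, 1, 2, 2, 2, 2, 2, 3, 4, 2, 3, 3, 3, 4, 4, 1, 5, 6, 5, 2].
The maximum is 6; one witness is 2, 7, 8, 10, 18, 22 at positions 2,7,13,14,17,18.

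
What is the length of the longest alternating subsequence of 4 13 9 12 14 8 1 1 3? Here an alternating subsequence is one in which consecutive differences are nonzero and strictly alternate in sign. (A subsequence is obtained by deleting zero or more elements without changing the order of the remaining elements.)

6

A longest alternating subsequence is 4, 13, 9, 12, 1, 3 (positions 1,2,3,4,7,9); its 5 consecutive differences strictly alternate in sign, and length 6 is optimal.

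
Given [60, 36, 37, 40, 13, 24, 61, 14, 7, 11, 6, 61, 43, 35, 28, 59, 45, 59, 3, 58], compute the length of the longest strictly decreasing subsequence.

Scanning left to right, the best length ending at each element is: 60→1, 36→2, 37→2, 40→2, 13→3, 24→3, 61→1, 14→4, 7→5, 11→5, 6→6, 61→1, 43→2, 35→3, 28→4, 59→2, 45→3, 59→2, 3→7, 58→3.
So the longest decreasing subsequence has length 7, e.g. 60, 36, 24, 14, 7, 6, 3.

7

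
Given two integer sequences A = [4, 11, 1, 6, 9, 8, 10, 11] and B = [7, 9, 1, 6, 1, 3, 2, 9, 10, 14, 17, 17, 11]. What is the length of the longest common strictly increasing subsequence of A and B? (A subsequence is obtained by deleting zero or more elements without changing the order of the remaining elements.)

A longest common strictly increasing subsequence is 1, 6, 9, 10, 11 (length 5); it appears in order in both A and B, and no longer such subsequence exists.

5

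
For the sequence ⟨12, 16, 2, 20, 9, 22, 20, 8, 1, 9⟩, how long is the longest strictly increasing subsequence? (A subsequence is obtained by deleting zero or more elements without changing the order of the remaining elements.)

One longest increasing subsequence is 12, 16, 20, 22 (positions 1,2,4,6), of length 4; no longer one exists.

4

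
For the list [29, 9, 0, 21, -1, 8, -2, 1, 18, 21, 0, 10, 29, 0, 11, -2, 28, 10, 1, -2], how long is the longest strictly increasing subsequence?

Let dp[i] be the longest increasing subsequence ending at position i. Then dp = [1, 1, 1, 2, 1, 2, 1, 2, 3, 4, 2, 3, 5, 2, 4, 1, 5, 3, 3, 1].
The maximum is 5; one witness is 0, 8, 18, 21, 29 at positions 3,6,9,10,13.

5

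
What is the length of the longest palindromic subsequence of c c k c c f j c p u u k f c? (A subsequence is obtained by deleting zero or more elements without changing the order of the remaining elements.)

One longest palindromic subsequence is ckcjckc (positions 1,3,5,7,8,12,14); it reads the same forward and backward, and the interval DP gives dp[1][14] = 7.

7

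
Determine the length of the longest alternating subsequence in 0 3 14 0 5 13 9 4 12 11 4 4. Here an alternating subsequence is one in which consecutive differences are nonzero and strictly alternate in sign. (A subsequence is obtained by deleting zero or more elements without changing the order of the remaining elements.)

A longest alternating subsequence is 0, 3, 0, 13, 9, 12, 11 (positions 1,2,4,6,7,9,10); its 6 consecutive differences strictly alternate in sign, and length 7 is optimal.

7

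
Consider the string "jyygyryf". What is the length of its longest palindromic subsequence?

One longest palindromic subsequence is yygyy (positions 2,3,4,5,7); it reads the same forward and backward, and the interval DP gives dp[1][8] = 5.

5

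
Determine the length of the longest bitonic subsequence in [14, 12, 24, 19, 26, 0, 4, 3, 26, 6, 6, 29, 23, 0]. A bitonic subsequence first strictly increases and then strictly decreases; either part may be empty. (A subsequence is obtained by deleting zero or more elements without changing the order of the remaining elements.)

6

Let inc[i] be the LIS ending at i and dec[i] the longest strictly decreasing subsequence starting at i. inc = [1, 1, 2, 2, 3, 1, 2, 2, 3, 3, 3, 4, 4, 1], dec = [5, 4, 5, 4, 4, 1, 3, 2, 3, 2, 2, 3, 2, 1].
max_i inc[i]+dec[i]−1 = 6, with one witness 14, 24, 19, 4, 3, 0.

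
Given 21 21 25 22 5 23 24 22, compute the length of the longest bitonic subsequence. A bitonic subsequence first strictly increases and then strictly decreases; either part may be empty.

5

One longest bitonic subsequence is 21, 22, 23, 24, 22 (positions 1,4,6,7,8): it rises to 24 then falls. Length 5 is optimal.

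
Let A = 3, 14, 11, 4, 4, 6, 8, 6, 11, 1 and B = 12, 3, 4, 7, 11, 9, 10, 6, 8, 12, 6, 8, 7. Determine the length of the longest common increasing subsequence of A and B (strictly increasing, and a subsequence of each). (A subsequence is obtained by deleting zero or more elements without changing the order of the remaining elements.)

4

For each value that appears in both, track the longest common increasing run ending there.
The best achievable length is 4; one witness is 3, 4, 6, 8 (A-positions 1,4,6,7, B-positions 2,3,8,9).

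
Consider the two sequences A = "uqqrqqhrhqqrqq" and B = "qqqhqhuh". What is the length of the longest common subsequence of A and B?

6

A longest common subsequence is qqqqhh (length 6); the LCS DP confirms no longer common subsequence exists.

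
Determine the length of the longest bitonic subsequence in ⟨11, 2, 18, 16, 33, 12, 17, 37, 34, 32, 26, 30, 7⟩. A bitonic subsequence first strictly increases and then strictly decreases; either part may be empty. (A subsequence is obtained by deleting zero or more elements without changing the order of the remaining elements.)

Let inc[i] be the LIS ending at i and dec[i] the longest strictly decreasing subsequence starting at i. inc = [1, 1, 2, 2, 3, 2, 3, 4, 4, 4, 4, 5, 2], dec = [2, 1, 4, 3, 4, 2, 2, 5, 4, 3, 2, 2, 1].
max_i inc[i]+dec[i]−1 = 8, with one witness 11, 18, 33, 37, 34, 32, 30, 7.

8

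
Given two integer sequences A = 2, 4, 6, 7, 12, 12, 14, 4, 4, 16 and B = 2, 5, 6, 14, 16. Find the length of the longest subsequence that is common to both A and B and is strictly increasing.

For each value that appears in both, track the longest common increasing run ending there.
The best achievable length is 4; one witness is 2, 6, 14, 16 (A-positions 1,3,7,10, B-positions 1,3,4,5).

4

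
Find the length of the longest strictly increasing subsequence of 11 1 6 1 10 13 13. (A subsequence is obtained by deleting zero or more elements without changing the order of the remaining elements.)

4

Let dp[i] be the longest increasing subsequence ending at position i. Then dp = [1, 1, 2, 1, 3, 4, 4].
The maximum is 4; one witness is 1, 6, 10, 13 at positions 2,3,5,6.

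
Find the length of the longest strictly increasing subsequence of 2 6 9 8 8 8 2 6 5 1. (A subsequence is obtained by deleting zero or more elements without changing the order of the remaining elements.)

Let dp[i] be the longest increasing subsequence ending at position i. Then dp = [1, 2, 3, 3, 3, 3, 1, 2, 2, 1].
The maximum is 3; one witness is 2, 6, 9 at positions 1,2,3.

3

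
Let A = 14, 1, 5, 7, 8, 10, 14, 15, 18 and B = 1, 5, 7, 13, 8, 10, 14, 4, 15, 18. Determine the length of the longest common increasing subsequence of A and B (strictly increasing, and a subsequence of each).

For each value that appears in both, track the longest common increasing run ending there.
The best achievable length is 8; one witness is 1, 5, 7, 8, 10, 14, 15, 18 (A-positions 2,3,4,5,6,7,8,9, B-positions 1,2,3,5,6,7,9,10).

8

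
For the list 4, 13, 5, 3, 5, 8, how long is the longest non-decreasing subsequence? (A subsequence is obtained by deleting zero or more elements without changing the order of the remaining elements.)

Let dp[i] be the longest non-decreasing subsequence ending at position i. Then dp = [1, 2, 2, 1, 3, 4].
The maximum is 4; one witness is 4, 5, 5, 8 at positions 1,3,5,6.

4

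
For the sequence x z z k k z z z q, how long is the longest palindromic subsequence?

One longest palindromic subsequence is zzkkzz (positions 2,3,4,5,7,8); it reads the same forward and backward, and the interval DP gives dp[1][9] = 6.

6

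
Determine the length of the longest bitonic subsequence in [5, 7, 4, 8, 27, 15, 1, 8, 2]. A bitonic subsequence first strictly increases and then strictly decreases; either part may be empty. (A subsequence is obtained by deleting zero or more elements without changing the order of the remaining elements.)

One longest bitonic subsequence is 5, 7, 8, 27, 15, 8, 2 (positions 1,2,4,5,6,8,9): it rises to 27 then falls. Length 7 is optimal.

7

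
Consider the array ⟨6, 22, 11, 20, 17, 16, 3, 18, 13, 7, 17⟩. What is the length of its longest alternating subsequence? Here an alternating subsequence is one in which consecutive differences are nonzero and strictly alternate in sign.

8

Track the best alternating length ending on an up-step vs a down-step at each position: up/down = 1/1, 2/1, 2/3, 4/3, 4/5, 4/5, 1/5, 6/5, 6/7, 6/7, 8/7.
The maximum over both is 8; one such subsequence is 6, 22, 11, 20, 17, 18, 13, 17.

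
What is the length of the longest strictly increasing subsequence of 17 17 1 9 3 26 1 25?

One longest increasing subsequence is 1, 9, 26 (positions 3,4,6), of length 3; no longer one exists.

3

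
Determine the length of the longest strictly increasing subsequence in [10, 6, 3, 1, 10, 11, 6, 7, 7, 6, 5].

Scanning left to right, the best length ending at each element is: 10→1, 6→1, 3→1, 1→1, 10→2, 11→3, 6→2, 7→3, 7→3, 6→2, 5→2.
So the longest increasing subsequence has length 3, e.g. 6, 10, 11.

3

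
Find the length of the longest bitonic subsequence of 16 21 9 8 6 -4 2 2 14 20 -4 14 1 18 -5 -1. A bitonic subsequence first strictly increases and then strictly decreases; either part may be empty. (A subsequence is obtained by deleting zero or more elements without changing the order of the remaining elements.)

8

One longest bitonic subsequence is 16, 21, 9, 8, 6, 2, 1, -1 (positions 1,2,3,4,5,8,13,16): it rises to 21 then falls. Length 8 is optimal.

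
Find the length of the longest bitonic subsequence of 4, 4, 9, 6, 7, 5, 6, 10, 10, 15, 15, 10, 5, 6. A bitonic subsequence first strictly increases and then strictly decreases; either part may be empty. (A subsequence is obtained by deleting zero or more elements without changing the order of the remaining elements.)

One longest bitonic subsequence is 4, 6, 7, 10, 15, 10, 6 (positions 1,4,5,8,10,12,14): it rises to 15 then falls. Length 7 is optimal.

7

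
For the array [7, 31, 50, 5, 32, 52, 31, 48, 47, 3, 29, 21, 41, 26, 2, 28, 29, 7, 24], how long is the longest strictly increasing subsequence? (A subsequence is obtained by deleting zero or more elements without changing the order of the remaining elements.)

Scanning left to right, the best length ending at each element is: 7→1, 31→2, 50→3, 5→1, 32→3, 52→4, 31→2, 48→4, 47→4, 3→1, 29→2, 21→2, 41→4, 26→3, 2→1, 28→4, 29→5, 7→2, 24→3.
So the longest increasing subsequence has length 5, e.g. 7, 21, 26, 28, 29.

5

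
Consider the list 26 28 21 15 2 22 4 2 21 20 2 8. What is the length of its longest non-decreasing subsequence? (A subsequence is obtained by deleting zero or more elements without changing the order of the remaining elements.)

4

One longest non-decreasing subsequence is 2, 2, 2, 8 (positions 5,8,11,12), of length 4; no longer one exists.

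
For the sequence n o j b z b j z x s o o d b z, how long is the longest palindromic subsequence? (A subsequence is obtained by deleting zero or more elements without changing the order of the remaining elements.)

Using dp[i][j] = 2 + dp[i+1][j−1] if the ends match, else max(dp[i+1][j], dp[i][j−1]):
dp[1][15] = 7. A witness is ojbzbjo at positions 2,3,4,5,6,7,12.

7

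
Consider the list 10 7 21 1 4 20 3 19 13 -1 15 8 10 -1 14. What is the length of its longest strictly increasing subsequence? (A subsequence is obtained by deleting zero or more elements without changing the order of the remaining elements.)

Let dp[i] be the longest increasing subsequence ending at position i. Then dp = [1, 1, 2, 1, 2, 3, 2, 3, 3, 1, 4, 3, 4, 1, 5].
The maximum is 5; one witness is 1, 4, 8, 10, 14 at positions 4,5,12,13,15.

5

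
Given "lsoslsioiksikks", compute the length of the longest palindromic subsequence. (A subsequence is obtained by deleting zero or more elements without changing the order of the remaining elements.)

7

Using dp[i][j] = 2 + dp[i+1][j−1] if the ends match, else max(dp[i+1][j], dp[i][j−1]):
dp[1][15] = 7. A witness is ssioiss at positions 2,6,7,8,9,11,15.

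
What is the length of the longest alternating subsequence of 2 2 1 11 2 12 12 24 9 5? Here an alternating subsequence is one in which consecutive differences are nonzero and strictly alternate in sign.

6

Track the best alternating length ending on an up-step vs a down-step at each position: up/down = 1/1, 1/1, 1/2, 3/1, 3/4, 5/1, 5/1, 5/1, 5/6, 5/6.
The maximum over both is 6; one such subsequence is 2, 1, 11, 2, 12, 9.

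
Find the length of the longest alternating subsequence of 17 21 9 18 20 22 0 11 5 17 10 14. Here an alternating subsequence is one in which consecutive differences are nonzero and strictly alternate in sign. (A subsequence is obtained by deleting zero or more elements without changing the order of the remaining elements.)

Track the best alternating length ending on an up-step vs a down-step at each position: up/down = 1/1, 2/1, 1/3, 4/3, 4/3, 4/1, 1/5, 6/5, 6/7, 8/5, 8/9, 10/9.
The maximum over both is 10; one such subsequence is 17, 21, 9, 18, 0, 11, 5, 17, 10, 14.

10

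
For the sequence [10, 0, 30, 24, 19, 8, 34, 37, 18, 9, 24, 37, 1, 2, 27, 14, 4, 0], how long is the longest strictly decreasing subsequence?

One longest decreasing subsequence is 30, 24, 19, 18, 9, 1, 0 (positions 3,4,5,9,10,13,18), of length 7; no longer one exists.

7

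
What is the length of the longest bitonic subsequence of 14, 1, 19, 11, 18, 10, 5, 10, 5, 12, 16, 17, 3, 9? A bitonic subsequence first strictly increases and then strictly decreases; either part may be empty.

One longest bitonic subsequence is 1, 5, 10, 12, 16, 17, 9 (positions 2,7,8,10,11,12,14): it rises to 17 then falls. Length 7 is optimal.

7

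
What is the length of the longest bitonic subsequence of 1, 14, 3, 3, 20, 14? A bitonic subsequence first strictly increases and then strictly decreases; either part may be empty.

4

Let inc[i] be the LIS ending at i and dec[i] the longest strictly decreasing subsequence starting at i. inc = [1, 2, 2, 2, 3, 3], dec = [1, 2, 1, 1, 2, 1].
max_i inc[i]+dec[i]−1 = 4, with one witness 1, 14, 20, 14.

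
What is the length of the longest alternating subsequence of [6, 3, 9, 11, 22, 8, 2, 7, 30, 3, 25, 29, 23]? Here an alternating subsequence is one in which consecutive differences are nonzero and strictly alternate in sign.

Track the best alternating length ending on an up-step vs a down-step at each position: up/down = 1/1, 1/2, 3/1, 3/1, 3/1, 3/4, 1/4, 5/4, 5/1, 5/6, 7/6, 7/6, 7/8.
The maximum over both is 8; one such subsequence is 6, 3, 9, 2, 7, 3, 25, 23.

8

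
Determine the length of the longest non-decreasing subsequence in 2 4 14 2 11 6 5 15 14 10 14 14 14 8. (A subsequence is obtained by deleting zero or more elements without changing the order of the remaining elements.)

Scanning left to right, the best length ending at each element is: 2→1, 4→2, 14→3, 2→2, 11→3, 6→3, 5→3, 15→4, 14→4, 10→4, 14→5, 14→6, 14→7, 8→4.
So the longest non-decreasing subsequence has length 7, e.g. 2, 4, 14, 14, 14, 14, 14.

7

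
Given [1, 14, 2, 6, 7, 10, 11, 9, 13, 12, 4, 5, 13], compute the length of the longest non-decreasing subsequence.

8

Let dp[i] be the longest non-decreasing subsequence ending at position i. Then dp = [1, 2, 2, 3, 4, 5, 6, 5, 7, 7, 3, 4, 8].
The maximum is 8; one witness is 1, 2, 6, 7, 10, 11, 13, 13 at positions 1,3,4,5,6,7,9,13.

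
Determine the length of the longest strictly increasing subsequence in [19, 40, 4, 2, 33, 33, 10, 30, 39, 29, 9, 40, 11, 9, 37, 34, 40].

5

One longest increasing subsequence is 4, 10, 30, 39, 40 (positions 3,7,8,9,12), of length 5; no longer one exists.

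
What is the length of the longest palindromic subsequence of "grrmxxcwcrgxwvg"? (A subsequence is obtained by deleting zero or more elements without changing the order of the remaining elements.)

7

One longest palindromic subsequence is gxcwcxg (positions 1,6,7,8,9,12,15); it reads the same forward and backward, and the interval DP gives dp[1][15] = 7.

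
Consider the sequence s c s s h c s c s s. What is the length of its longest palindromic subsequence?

Using dp[i][j] = 2 + dp[i+1][j−1] if the ends match, else max(dp[i+1][j], dp[i][j−1]):
dp[1][10] = 7. A witness is sscscss at positions 1,3,6,7,8,9,10.

7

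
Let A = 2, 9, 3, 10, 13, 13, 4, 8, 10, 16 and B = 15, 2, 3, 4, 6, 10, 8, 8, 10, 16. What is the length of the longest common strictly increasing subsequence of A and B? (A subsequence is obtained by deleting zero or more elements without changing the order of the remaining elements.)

For each value that appears in both, track the longest common increasing run ending there.
The best achievable length is 6; one witness is 2, 3, 4, 8, 10, 16 (A-positions 1,3,7,8,9,10, B-positions 2,3,4,7,9,10).

6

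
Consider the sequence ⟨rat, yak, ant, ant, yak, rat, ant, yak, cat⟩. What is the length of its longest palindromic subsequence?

Using dp[i][j] = 2 + dp[i+1][j−1] if the ends match, else max(dp[i+1][j], dp[i][j−1]):
dp[1][9] = 6. A witness is rat yak ant ant yak rat at positions 1,2,3,4,5,6.

6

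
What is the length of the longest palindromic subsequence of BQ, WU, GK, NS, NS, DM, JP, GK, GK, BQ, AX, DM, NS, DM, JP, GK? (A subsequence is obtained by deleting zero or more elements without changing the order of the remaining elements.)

Using dp[i][j] = 2 + dp[i+1][j−1] if the ends match, else max(dp[i+1][j], dp[i][j−1]):
dp[1][16] = 8. A witness is GK NS DM GK GK DM NS GK at positions 3,5,6,8,9,12,13,16.

8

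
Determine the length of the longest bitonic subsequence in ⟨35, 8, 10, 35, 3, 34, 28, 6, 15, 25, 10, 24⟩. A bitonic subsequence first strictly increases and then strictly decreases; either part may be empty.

7

One longest bitonic subsequence is 8, 10, 35, 34, 28, 25, 24 (positions 2,3,4,6,7,10,12): it rises to 35 then falls. Length 7 is optimal.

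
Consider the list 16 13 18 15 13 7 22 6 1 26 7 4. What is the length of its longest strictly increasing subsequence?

Scanning left to right, the best length ending at each element is: 16→1, 13→1, 18→2, 15→2, 13→1, 7→1, 22→3, 6→1, 1→1, 26→4, 7→2, 4→2.
So the longest increasing subsequence has length 4, e.g. 16, 18, 22, 26.

4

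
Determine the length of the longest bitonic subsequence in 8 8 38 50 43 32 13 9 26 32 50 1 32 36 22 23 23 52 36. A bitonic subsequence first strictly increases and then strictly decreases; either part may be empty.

One longest bitonic subsequence is 8, 38, 50, 43, 32, 13, 9, 1 (positions 1,3,4,5,6,7,8,12): it rises to 50 then falls. Length 8 is optimal.

8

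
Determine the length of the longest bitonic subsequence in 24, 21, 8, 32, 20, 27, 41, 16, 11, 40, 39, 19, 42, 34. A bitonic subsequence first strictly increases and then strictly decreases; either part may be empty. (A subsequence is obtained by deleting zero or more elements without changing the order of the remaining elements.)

7

Let inc[i] be the LIS ending at i and dec[i] the longest strictly decreasing subsequence starting at i. inc = [1, 1, 1, 2, 2, 3, 4, 2, 2, 4, 4, 3, 5, 4], dec = [5, 4, 1, 4, 3, 3, 4, 2, 1, 3, 2, 1, 2, 1].
max_i inc[i]+dec[i]−1 = 7, with one witness 8, 20, 27, 41, 40, 39, 34.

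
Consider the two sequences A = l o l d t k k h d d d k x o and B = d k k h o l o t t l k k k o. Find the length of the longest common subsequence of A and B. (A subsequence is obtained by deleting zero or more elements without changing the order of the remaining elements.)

A longest common subsequence is lolkkko (length 7); the LCS DP confirms no longer common subsequence exists.

7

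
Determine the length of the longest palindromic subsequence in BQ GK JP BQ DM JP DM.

Using dp[i][j] = 2 + dp[i+1][j−1] if the ends match, else max(dp[i+1][j], dp[i][j−1]):
dp[1][7] = 3. A witness is DM JP DM at positions 5,6,7.

3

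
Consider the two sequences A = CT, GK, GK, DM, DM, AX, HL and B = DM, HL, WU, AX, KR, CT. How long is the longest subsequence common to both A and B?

A longest common subsequence is DM, AX (length 2); the LCS DP confirms no longer common subsequence exists.

2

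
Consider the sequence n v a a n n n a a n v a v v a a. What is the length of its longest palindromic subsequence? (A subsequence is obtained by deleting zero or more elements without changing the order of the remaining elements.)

9

One longest palindromic subsequence is vaannnaav (positions 2,3,4,5,6,7,9,12,14); it reads the same forward and backward, and the interval DP gives dp[1][16] = 9.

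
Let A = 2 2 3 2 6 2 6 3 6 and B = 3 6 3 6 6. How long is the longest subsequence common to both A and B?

4

A longest common subsequence is 3, 6, 6, 6 (length 4); the LCS DP confirms no longer common subsequence exists.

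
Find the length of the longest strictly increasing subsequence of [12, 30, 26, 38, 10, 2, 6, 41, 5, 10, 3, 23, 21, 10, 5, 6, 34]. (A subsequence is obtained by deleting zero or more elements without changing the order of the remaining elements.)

Scanning left to right, the best length ending at each element is: 12→1, 30→2, 26→2, 38→3, 10→1, 2→1, 6→2, 41→4, 5→2, 10→3, 3→2, 23→4, 21→4, 10→3, 5→3, 6→4, 34→5.
So the longest increasing subsequence has length 5, e.g. 2, 6, 10, 23, 34.

5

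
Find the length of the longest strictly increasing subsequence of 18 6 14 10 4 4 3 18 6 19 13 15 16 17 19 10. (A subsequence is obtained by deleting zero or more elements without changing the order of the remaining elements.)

7

One longest increasing subsequence is 6, 10, 13, 15, 16, 17, 19 (positions 2,4,11,12,13,14,15), of length 7; no longer one exists.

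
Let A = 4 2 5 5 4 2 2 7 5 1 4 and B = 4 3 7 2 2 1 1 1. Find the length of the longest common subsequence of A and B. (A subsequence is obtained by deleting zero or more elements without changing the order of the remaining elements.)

A longest common subsequence is 4, 2, 2, 1 (length 4); the LCS DP confirms no longer common subsequence exists.

4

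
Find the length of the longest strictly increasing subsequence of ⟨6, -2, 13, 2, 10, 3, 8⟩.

One longest increasing subsequence is -2, 2, 3, 8 (positions 2,4,6,7), of length 4; no longer one exists.

4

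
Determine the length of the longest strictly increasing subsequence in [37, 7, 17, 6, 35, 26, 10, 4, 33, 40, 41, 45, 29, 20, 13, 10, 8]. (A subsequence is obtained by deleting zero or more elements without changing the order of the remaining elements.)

Scanning left to right, the best length ending at each element is: 37→1, 7→1, 17→2, 6→1, 35→3, 26→3, 10→2, 4→1, 33→4, 40→5, 41→6, 45→7, 29→4, 20→3, 13→3, 10→2, 8→2.
So the longest increasing subsequence has length 7, e.g. 7, 17, 26, 33, 40, 41, 45.

7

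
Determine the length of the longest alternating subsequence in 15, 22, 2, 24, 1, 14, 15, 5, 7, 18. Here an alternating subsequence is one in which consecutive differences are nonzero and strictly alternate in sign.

8

A longest alternating subsequence is 15, 22, 2, 24, 1, 14, 5, 7 (positions 1,2,3,4,5,6,8,9); its 7 consecutive differences strictly alternate in sign, and length 8 is optimal.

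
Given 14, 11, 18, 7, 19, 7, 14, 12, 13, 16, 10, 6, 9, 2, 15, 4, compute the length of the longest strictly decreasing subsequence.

Scanning left to right, the best length ending at each element is: 14→1, 11→2, 18→1, 7→3, 19→1, 7→3, 14→2, 12→3, 13→3, 16→2, 10→4, 6→5, 9→5, 2→6, 15→3, 4→6.
So the longest decreasing subsequence has length 6, e.g. 18, 14, 12, 10, 6, 2.

6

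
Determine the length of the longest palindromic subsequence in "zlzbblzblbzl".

Using dp[i][j] = 2 + dp[i+1][j−1] if the ends match, else max(dp[i+1][j], dp[i][j−1]):
dp[1][12] = 9. A witness is lzblblbzl at positions 2,3,4,6,8,9,10,11,12.

9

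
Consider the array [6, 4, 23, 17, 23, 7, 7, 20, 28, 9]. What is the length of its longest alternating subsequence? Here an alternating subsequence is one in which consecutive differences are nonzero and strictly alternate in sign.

Track the best alternating length ending on an up-step vs a down-step at each position: up/down = 1/1, 1/2, 3/1, 3/4, 5/1, 3/6, 3/6, 7/6, 7/1, 7/8.
The maximum over both is 8; one such subsequence is 6, 4, 23, 17, 23, 7, 20, 9.

8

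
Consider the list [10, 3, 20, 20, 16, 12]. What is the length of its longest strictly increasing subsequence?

Scanning left to right, the best length ending at each element is: 10→1, 3→1, 20→2, 20→2, 16→2, 12→2.
So the longest increasing subsequence has length 2, e.g. 10, 20.

2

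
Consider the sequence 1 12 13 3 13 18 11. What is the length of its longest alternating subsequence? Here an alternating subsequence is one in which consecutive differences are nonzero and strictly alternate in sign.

A longest alternating subsequence is 1, 12, 3, 13, 11 (positions 1,2,4,5,7); its 4 consecutive differences strictly alternate in sign, and length 5 is optimal.

5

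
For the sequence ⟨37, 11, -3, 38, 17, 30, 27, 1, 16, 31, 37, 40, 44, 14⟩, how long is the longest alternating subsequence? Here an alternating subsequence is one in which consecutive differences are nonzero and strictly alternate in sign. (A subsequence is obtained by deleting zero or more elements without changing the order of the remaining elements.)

8

A longest alternating subsequence is 37, 11, 38, 17, 30, 1, 16, 14 (positions 1,2,4,5,6,8,9,14); its 7 consecutive differences strictly alternate in sign, and length 8 is optimal.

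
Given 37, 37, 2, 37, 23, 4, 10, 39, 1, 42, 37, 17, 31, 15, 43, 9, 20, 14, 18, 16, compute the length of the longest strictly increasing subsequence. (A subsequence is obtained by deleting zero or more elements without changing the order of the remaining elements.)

Scanning left to right, the best length ending at each element is: 37→1, 37→1, 2→1, 37→2, 23→2, 4→2, 10→3, 39→4, 1→1, 42→5, 37→4, 17→4, 31→5, 15→4, 43→6, 9→3, 20→5, 14→4, 18→5, 16→5.
So the longest increasing subsequence has length 6, e.g. 2, 4, 10, 39, 42, 43.

6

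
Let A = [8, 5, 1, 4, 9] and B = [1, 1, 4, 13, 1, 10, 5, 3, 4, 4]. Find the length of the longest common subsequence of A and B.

A longest common subsequence is 5, 4 (length 2); the LCS DP confirms no longer common subsequence exists.

2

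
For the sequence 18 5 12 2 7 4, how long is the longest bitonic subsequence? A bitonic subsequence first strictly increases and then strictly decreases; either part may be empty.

4

One longest bitonic subsequence is 18, 12, 7, 4 (positions 1,3,5,6): it rises to 18 then falls. Length 4 is optimal.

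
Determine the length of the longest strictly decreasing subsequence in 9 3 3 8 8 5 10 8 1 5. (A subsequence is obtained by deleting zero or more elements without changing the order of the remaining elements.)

Let dp[i] be the longest decreasing subsequence ending at position i. Then dp = [1, 2, 2, 2, 2, 3, 1, 2, 4, 3].
The maximum is 4; one witness is 9, 8, 5, 1 at positions 1,4,6,9.

4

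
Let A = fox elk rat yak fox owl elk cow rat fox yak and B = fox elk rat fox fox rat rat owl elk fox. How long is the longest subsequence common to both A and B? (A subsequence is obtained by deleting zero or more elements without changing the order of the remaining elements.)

A longest common subsequence is fox, elk, rat, fox, owl, elk, fox (length 7); the LCS DP confirms no longer common subsequence exists.

7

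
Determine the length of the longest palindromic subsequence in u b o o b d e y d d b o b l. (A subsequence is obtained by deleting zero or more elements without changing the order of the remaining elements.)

Using dp[i][j] = 2 + dp[i+1][j−1] if the ends match, else max(dp[i+1][j], dp[i][j−1]):
dp[1][14] = 9. A witness is bobdddbob at positions 2,3,5,6,9,10,11,12,13.

9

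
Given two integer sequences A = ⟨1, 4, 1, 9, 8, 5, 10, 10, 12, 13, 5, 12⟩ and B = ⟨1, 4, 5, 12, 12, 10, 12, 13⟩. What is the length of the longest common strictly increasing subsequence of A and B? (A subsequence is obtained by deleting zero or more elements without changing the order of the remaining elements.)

6

For each value that appears in both, track the longest common increasing run ending there.
The best achievable length is 6; one witness is 1, 4, 5, 10, 12, 13 (A-positions 1,2,6,7,9,10, B-positions 1,2,3,6,7,8).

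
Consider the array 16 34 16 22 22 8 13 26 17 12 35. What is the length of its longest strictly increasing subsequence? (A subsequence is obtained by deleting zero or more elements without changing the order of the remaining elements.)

Scanning left to right, the best length ending at each element is: 16→1, 34→2, 16→1, 22→2, 22→2, 8→1, 13→2, 26→3, 17→3, 12→2, 35→4.
So the longest increasing subsequence has length 4, e.g. 16, 22, 26, 35.

4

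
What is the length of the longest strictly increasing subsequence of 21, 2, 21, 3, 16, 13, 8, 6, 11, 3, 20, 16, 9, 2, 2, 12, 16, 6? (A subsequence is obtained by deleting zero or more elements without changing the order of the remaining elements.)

6

One longest increasing subsequence is 2, 3, 8, 11, 12, 16 (positions 2,4,7,9,16,17), of length 6; no longer one exists.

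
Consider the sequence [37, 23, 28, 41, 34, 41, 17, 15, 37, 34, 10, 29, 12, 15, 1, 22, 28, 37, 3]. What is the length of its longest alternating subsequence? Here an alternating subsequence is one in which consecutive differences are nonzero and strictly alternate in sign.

Track the best alternating length ending on an up-step vs a down-step at each position: up/down = 1/1, 1/2, 3/2, 3/1, 3/4, 5/1, 1/6, 1/6, 7/6, 7/8, 1/8, 9/8, 9/10, 11/10, 1/12, 13/10, 13/10, 13/6, 13/14.
The maximum over both is 14; one such subsequence is 37, 23, 41, 34, 41, 17, 37, 10, 29, 12, 15, 1, 22, 3.

14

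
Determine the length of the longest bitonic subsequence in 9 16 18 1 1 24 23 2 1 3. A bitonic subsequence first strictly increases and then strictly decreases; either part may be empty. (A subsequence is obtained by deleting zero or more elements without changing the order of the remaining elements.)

7

One longest bitonic subsequence is 9, 16, 18, 24, 23, 2, 1 (positions 1,2,3,6,7,8,9): it rises to 24 then falls. Length 7 is optimal.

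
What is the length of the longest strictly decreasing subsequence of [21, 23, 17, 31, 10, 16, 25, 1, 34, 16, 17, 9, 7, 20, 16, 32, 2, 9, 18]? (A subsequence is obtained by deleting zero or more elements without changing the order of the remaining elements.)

Let dp[i] be the longest decreasing subsequence ending at position i. Then dp = [1, 1, 2, 1, 3, 3, 2, 4, 1, 3, 3, 4, 5, 3, 4, 2, 6, 5, 4].
The maximum is 6; one witness is 21, 17, 10, 9, 7, 2 at positions 1,3,5,12,13,17.

6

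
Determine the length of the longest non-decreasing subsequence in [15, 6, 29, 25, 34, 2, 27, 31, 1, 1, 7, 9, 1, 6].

4

Let dp[i] be the longest non-decreasing subsequence ending at position i. Then dp = [1, 1, 2, 2, 3, 1, 3, 4, 1, 2, 3, 4, 3, 4].
The maximum is 4; one witness is 15, 25, 27, 31 at positions 1,4,7,8.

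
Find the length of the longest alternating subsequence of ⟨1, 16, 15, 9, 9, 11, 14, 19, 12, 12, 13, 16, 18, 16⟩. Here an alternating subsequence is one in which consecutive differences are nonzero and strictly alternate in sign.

7

Track the best alternating length ending on an up-step vs a down-step at each position: up/down = 1/1, 2/1, 2/3, 2/3, 2/3, 4/3, 4/3, 4/1, 4/5, 4/5, 6/5, 6/5, 6/5, 6/7.
The maximum over both is 7; one such subsequence is 1, 16, 9, 14, 12, 18, 16.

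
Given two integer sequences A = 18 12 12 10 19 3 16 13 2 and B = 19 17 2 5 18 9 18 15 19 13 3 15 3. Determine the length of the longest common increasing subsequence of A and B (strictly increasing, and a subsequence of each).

2

For each value that appears in both, track the longest common increasing run ending there.
The best achievable length is 2; one witness is 18, 19 (A-positions 1,5, B-positions 5,9).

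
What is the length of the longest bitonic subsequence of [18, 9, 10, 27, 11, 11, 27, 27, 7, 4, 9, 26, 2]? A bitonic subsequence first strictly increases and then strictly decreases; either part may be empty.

Let inc[i] be the LIS ending at i and dec[i] the longest strictly decreasing subsequence starting at i. inc = [1, 1, 2, 3, 3, 3, 4, 4, 1, 1, 2, 4, 1], dec = [5, 4, 4, 5, 4, 4, 4, 4, 3, 2, 2, 2, 1].
max_i inc[i]+dec[i]−1 = 7, with one witness 9, 10, 27, 11, 7, 4, 2.

7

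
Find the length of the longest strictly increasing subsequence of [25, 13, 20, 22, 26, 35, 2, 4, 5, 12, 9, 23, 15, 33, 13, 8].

Scanning left to right, the best length ending at each element is: 25→1, 13→1, 20→2, 22→3, 26→4, 35→5, 2→1, 4→2, 5→3, 12→4, 9→4, 23→5, 15→5, 33→6, 13→5, 8→4.
So the longest increasing subsequence has length 6, e.g. 2, 4, 5, 12, 23, 33.

6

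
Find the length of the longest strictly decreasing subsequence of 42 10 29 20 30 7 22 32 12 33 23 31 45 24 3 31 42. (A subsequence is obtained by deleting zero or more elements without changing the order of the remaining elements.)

5

One longest decreasing subsequence is 42, 29, 20, 7, 3 (positions 1,3,4,6,15), of length 5; no longer one exists.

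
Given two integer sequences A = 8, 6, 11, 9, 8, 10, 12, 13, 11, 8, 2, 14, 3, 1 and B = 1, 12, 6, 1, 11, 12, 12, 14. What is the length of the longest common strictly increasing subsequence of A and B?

4

A longest common strictly increasing subsequence is 6, 11, 12, 14 (length 4); it appears in order in both A and B, and no longer such subsequence exists.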